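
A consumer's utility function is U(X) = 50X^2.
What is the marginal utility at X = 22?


MU = dU/dX = 50*2*X^(2-1)
MU = 100*X^1
At X = 22:
MU = 100 * 22^1
MU = 100 * 22 = 2200

2200


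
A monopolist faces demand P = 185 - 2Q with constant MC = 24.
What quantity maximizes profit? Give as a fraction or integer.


TR = P*Q = (185 - 2Q)Q = 185Q - 2Q^2
MR = dTR/dQ = 185 - 4Q
Set MR = MC:
185 - 4Q = 24
161 = 4Q
Q* = 161/4 = 161/4

161/4


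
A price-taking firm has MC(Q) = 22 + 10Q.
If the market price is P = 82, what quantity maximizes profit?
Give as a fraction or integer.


In perfect competition, profit is maximized where P = MC.
82 = 22 + 10Q
60 = 10Q
Q* = 60/10 = 6

6


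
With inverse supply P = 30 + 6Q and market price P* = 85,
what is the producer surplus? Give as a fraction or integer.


Minimum supply price (at Q=0): P_min = 30
Quantity supplied at P* = 85:
Q* = (85 - 30)/6 = 55/6
PS = (1/2) * Q* * (P* - P_min)
PS = (1/2) * 55/6 * (85 - 30)
PS = (1/2) * 55/6 * 55 = 3025/12

3025/12


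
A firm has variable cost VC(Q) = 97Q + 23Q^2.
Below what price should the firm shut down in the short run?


AVC(Q) = VC(Q)/Q = 97 + 23Q
AVC is increasing in Q, so minimum AVC is at Q -> 0+.
Min AVC = 97
The firm should shut down if P < 97.

97


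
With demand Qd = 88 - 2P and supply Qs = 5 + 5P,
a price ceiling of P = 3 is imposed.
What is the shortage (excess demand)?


At P = 3:
Qd = 88 - 2*3 = 82
Qs = 5 + 5*3 = 20
Shortage = Qd - Qs = 82 - 20 = 62

62


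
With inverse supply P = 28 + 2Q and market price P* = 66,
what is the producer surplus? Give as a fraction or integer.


Minimum supply price (at Q=0): P_min = 28
Quantity supplied at P* = 66:
Q* = (66 - 28)/2 = 19
PS = (1/2) * Q* * (P* - P_min)
PS = (1/2) * 19 * (66 - 28)
PS = (1/2) * 19 * 38 = 361

361


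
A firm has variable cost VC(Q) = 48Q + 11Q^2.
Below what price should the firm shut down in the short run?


AVC(Q) = VC(Q)/Q = 48 + 11Q
AVC is increasing in Q, so minimum AVC is at Q -> 0+.
Min AVC = 48
The firm should shut down if P < 48.

48


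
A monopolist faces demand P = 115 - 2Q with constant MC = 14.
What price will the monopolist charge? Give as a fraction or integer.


MR = 115 - 4Q
Set MR = MC: 115 - 4Q = 14
Q* = 101/4
Substitute into demand:
P* = 115 - 2*101/4 = 129/2

129/2


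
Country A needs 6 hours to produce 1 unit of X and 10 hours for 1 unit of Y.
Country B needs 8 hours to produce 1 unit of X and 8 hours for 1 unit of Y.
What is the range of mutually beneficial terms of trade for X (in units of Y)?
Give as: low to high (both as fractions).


Opportunity cost of X for Country A = hours_X / hours_Y = 6/10 = 3/5 units of Y
Opportunity cost of X for Country B = hours_X / hours_Y = 8/8 = 1 units of Y
Terms of trade must be between the two opportunity costs.
Range: 3/5 to 1

3/5 to 1


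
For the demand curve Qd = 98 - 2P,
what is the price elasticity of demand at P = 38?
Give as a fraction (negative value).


dQ/dP = -2
At P = 38: Q = 98 - 2*38 = 22
E = (dQ/dP)(P/Q) = (-2)(38/22) = -38/11

-38/11


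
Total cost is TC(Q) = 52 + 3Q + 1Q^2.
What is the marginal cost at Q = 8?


MC = dTC/dQ = 3 + 2*1*Q
At Q = 8:
MC = 3 + 2*8
MC = 3 + 16 = 19

19


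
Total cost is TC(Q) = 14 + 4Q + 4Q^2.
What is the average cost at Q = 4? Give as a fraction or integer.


TC(4) = 14 + 4*4 + 4*4^2
TC(4) = 14 + 16 + 64 = 94
AC = TC/Q = 94/4 = 47/2

47/2


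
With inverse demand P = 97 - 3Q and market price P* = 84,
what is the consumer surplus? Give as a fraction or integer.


Maximum willingness to pay (at Q=0): P_max = 97
Quantity demanded at P* = 84:
Q* = (97 - 84)/3 = 13/3
CS = (1/2) * Q* * (P_max - P*)
CS = (1/2) * 13/3 * (97 - 84)
CS = (1/2) * 13/3 * 13 = 169/6

169/6


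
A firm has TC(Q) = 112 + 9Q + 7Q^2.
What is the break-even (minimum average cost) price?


AC(Q) = 112/Q + 9 + 7Q
To minimize: dAC/dQ = -112/Q^2 + 7 = 0
Q^2 = 112/7 = 16
Q* = 4
Min AC = 112/4 + 9 + 7*4
Min AC = 28 + 9 + 28 = 65

65


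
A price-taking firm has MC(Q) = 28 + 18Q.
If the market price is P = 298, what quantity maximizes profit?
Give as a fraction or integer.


In perfect competition, profit is maximized where P = MC.
298 = 28 + 18Q
270 = 18Q
Q* = 270/18 = 15

15


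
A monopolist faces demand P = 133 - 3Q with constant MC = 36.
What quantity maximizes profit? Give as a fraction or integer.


TR = P*Q = (133 - 3Q)Q = 133Q - 3Q^2
MR = dTR/dQ = 133 - 6Q
Set MR = MC:
133 - 6Q = 36
97 = 6Q
Q* = 97/6 = 97/6

97/6


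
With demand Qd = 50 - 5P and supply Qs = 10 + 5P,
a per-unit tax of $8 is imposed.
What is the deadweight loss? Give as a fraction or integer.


Pre-tax equilibrium quantity: Q* = 30
Post-tax equilibrium quantity: Q_tax = 10
Reduction in quantity: Q* - Q_tax = 20
DWL = (1/2) * tax * (Q* - Q_tax)
DWL = (1/2) * 8 * 20 = 80

80


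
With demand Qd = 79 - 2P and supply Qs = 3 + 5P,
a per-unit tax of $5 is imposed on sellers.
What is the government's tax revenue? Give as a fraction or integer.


With tax on sellers, new supply: Qs' = 3 + 5(P - 5)
= 5P - 22
New equilibrium quantity:
Q_new = 351/7
Tax revenue = tax * Q_new = 5 * 351/7 = 1755/7

1755/7


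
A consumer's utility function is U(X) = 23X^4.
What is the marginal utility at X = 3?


MU = dU/dX = 23*4*X^(4-1)
MU = 92*X^3
At X = 3:
MU = 92 * 3^3
MU = 92 * 27 = 2484

2484


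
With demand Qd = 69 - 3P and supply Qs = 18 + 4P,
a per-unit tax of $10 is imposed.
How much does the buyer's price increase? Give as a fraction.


With a per-unit tax, the buyer's price increase depends on relative slopes.
Supply slope: d = 4, Demand slope: b = 3
Buyer's price increase = d * tax / (b + d)
= 4 * 10 / (3 + 4)
= 40 / 7 = 40/7

40/7


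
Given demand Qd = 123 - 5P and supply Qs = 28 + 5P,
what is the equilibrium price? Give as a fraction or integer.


At equilibrium, Qd = Qs.
123 - 5P = 28 + 5P
123 - 28 = 5P + 5P
95 = 10P
P* = 95/10 = 19/2

19/2


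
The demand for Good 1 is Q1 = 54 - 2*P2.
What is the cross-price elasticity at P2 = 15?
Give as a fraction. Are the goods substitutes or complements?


dQ1/dP2 = -2
At P2 = 15: Q1 = 54 - 2*15 = 24
Exy = (dQ1/dP2)(P2/Q1) = -2 * 15 / 24 = -5/4
Since Exy < 0, the goods are complements.

-5/4 (complements)


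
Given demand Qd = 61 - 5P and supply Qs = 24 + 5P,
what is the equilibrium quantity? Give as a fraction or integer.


First find equilibrium price:
61 - 5P = 24 + 5P
P* = 37/10 = 37/10
Then substitute into demand:
Q* = 61 - 5 * 37/10 = 85/2

85/2


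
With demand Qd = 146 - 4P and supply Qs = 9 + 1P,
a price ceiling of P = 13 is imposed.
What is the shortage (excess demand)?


At P = 13:
Qd = 146 - 4*13 = 94
Qs = 9 + 1*13 = 22
Shortage = Qd - Qs = 94 - 22 = 72

72


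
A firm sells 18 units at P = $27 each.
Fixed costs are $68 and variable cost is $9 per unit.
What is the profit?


Total Revenue = P * Q = 27 * 18 = $486
Total Cost = FC + VC*Q = 68 + 9*18 = $230
Profit = TR - TC = 486 - 230 = $256

$256


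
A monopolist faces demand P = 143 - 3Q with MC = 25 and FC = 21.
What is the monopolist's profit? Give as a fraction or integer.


MR = MC: 143 - 6Q = 25
Q* = 59/3
P* = 143 - 3*59/3 = 84
Profit = (P* - MC)*Q* - FC
= (84 - 25)*59/3 - 21
= 59*59/3 - 21
= 3481/3 - 21 = 3418/3

3418/3


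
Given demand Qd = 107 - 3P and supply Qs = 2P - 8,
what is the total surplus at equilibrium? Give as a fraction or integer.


Find equilibrium: 107 - 3P = 2P - 8
107 + 8 = 5P
P* = 115/5 = 23
Q* = 2*23 - 8 = 38
Inverse demand: P = 107/3 - Q/3, so P_max = 107/3
Inverse supply: P = 4 + Q/2, so P_min = 4
CS = (1/2) * 38 * (107/3 - 23) = 722/3
PS = (1/2) * 38 * (23 - 4) = 361
TS = CS + PS = 722/3 + 361 = 1805/3

1805/3


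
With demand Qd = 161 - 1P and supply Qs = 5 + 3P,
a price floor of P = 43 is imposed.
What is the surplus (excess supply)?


At P = 43:
Qd = 161 - 1*43 = 118
Qs = 5 + 3*43 = 134
Surplus = Qs - Qd = 134 - 118 = 16

16


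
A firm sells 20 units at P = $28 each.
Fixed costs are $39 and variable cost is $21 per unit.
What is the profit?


Total Revenue = P * Q = 28 * 20 = $560
Total Cost = FC + VC*Q = 39 + 21*20 = $459
Profit = TR - TC = 560 - 459 = $101

$101


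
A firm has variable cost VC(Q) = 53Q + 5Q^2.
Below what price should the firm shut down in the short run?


AVC(Q) = VC(Q)/Q = 53 + 5Q
AVC is increasing in Q, so minimum AVC is at Q -> 0+.
Min AVC = 53
The firm should shut down if P < 53.

53


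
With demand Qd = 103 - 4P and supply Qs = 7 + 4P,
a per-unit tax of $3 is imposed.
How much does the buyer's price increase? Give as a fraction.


With a per-unit tax, the buyer's price increase depends on relative slopes.
Supply slope: d = 4, Demand slope: b = 4
Buyer's price increase = d * tax / (b + d)
= 4 * 3 / (4 + 4)
= 12 / 8 = 3/2

3/2


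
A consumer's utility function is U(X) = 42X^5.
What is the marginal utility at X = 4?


MU = dU/dX = 42*5*X^(5-1)
MU = 210*X^4
At X = 4:
MU = 210 * 4^4
MU = 210 * 256 = 53760

53760


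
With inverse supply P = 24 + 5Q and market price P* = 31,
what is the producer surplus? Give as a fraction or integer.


Minimum supply price (at Q=0): P_min = 24
Quantity supplied at P* = 31:
Q* = (31 - 24)/5 = 7/5
PS = (1/2) * Q* * (P* - P_min)
PS = (1/2) * 7/5 * (31 - 24)
PS = (1/2) * 7/5 * 7 = 49/10

49/10


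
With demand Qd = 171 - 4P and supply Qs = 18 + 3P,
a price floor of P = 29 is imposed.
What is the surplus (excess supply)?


At P = 29:
Qd = 171 - 4*29 = 55
Qs = 18 + 3*29 = 105
Surplus = Qs - Qd = 105 - 55 = 50

50


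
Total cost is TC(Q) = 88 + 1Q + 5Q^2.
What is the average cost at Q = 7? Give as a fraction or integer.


TC(7) = 88 + 1*7 + 5*7^2
TC(7) = 88 + 7 + 245 = 340
AC = TC/Q = 340/7 = 340/7

340/7


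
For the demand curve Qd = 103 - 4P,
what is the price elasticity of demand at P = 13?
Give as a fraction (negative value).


dQ/dP = -4
At P = 13: Q = 103 - 4*13 = 51
E = (dQ/dP)(P/Q) = (-4)(13/51) = -52/51

-52/51


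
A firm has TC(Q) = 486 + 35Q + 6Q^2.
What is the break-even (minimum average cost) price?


AC(Q) = 486/Q + 35 + 6Q
To minimize: dAC/dQ = -486/Q^2 + 6 = 0
Q^2 = 486/6 = 81
Q* = 9
Min AC = 486/9 + 35 + 6*9
Min AC = 54 + 35 + 54 = 143

143


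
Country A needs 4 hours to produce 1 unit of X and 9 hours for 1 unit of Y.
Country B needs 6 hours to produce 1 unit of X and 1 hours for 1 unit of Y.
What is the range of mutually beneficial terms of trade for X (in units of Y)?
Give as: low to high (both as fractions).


Opportunity cost of X for Country A = hours_X / hours_Y = 4/9 = 4/9 units of Y
Opportunity cost of X for Country B = hours_X / hours_Y = 6/1 = 6 units of Y
Terms of trade must be between the two opportunity costs.
Range: 4/9 to 6

4/9 to 6


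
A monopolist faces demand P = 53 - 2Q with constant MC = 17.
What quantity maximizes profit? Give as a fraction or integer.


TR = P*Q = (53 - 2Q)Q = 53Q - 2Q^2
MR = dTR/dQ = 53 - 4Q
Set MR = MC:
53 - 4Q = 17
36 = 4Q
Q* = 36/4 = 9

9


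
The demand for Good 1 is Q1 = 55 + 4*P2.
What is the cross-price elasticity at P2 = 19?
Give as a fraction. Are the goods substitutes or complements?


dQ1/dP2 = 4
At P2 = 19: Q1 = 55 + 4*19 = 131
Exy = (dQ1/dP2)(P2/Q1) = 4 * 19 / 131 = 76/131
Since Exy > 0, the goods are substitutes.

76/131 (substitutes)


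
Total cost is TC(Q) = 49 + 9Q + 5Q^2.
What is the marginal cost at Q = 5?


MC = dTC/dQ = 9 + 2*5*Q
At Q = 5:
MC = 9 + 10*5
MC = 9 + 50 = 59

59


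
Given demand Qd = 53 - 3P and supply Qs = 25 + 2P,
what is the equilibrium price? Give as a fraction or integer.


At equilibrium, Qd = Qs.
53 - 3P = 25 + 2P
53 - 25 = 3P + 2P
28 = 5P
P* = 28/5 = 28/5

28/5


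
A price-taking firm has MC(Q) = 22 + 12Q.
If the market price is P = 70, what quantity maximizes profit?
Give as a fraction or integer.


In perfect competition, profit is maximized where P = MC.
70 = 22 + 12Q
48 = 12Q
Q* = 48/12 = 4

4


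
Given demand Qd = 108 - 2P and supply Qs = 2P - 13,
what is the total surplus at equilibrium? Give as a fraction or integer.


Find equilibrium: 108 - 2P = 2P - 13
108 + 13 = 4P
P* = 121/4 = 121/4
Q* = 2*121/4 - 13 = 95/2
Inverse demand: P = 54 - Q/2, so P_max = 54
Inverse supply: P = 13/2 + Q/2, so P_min = 13/2
CS = (1/2) * 95/2 * (54 - 121/4) = 9025/16
PS = (1/2) * 95/2 * (121/4 - 13/2) = 9025/16
TS = CS + PS = 9025/16 + 9025/16 = 9025/8

9025/8


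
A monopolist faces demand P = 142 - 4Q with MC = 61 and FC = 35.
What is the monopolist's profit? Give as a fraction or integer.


MR = MC: 142 - 8Q = 61
Q* = 81/8
P* = 142 - 4*81/8 = 203/2
Profit = (P* - MC)*Q* - FC
= (203/2 - 61)*81/8 - 35
= 81/2*81/8 - 35
= 6561/16 - 35 = 6001/16

6001/16


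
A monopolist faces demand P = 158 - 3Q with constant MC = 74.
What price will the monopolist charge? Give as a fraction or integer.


MR = 158 - 6Q
Set MR = MC: 158 - 6Q = 74
Q* = 14
Substitute into demand:
P* = 158 - 3*14 = 116

116


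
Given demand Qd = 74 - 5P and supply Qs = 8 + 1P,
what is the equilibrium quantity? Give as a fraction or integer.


First find equilibrium price:
74 - 5P = 8 + 1P
P* = 66/6 = 11
Then substitute into demand:
Q* = 74 - 5 * 11 = 19

19


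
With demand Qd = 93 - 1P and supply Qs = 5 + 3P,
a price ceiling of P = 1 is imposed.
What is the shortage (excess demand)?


At P = 1:
Qd = 93 - 1*1 = 92
Qs = 5 + 3*1 = 8
Shortage = Qd - Qs = 92 - 8 = 84

84


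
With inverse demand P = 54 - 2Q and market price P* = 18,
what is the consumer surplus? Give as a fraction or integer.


Maximum willingness to pay (at Q=0): P_max = 54
Quantity demanded at P* = 18:
Q* = (54 - 18)/2 = 18
CS = (1/2) * Q* * (P_max - P*)
CS = (1/2) * 18 * (54 - 18)
CS = (1/2) * 18 * 36 = 324

324


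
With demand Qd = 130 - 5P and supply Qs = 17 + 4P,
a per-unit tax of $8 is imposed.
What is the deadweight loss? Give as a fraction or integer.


Pre-tax equilibrium quantity: Q* = 605/9
Post-tax equilibrium quantity: Q_tax = 445/9
Reduction in quantity: Q* - Q_tax = 160/9
DWL = (1/2) * tax * (Q* - Q_tax)
DWL = (1/2) * 8 * 160/9 = 640/9

640/9


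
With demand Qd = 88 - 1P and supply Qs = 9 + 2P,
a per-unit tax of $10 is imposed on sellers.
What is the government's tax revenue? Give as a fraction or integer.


With tax on sellers, new supply: Qs' = 9 + 2(P - 10)
= 2P - 11
New equilibrium quantity:
Q_new = 55
Tax revenue = tax * Q_new = 10 * 55 = 550

550


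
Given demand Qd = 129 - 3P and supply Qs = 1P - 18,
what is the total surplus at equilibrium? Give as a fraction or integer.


Find equilibrium: 129 - 3P = 1P - 18
129 + 18 = 4P
P* = 147/4 = 147/4
Q* = 1*147/4 - 18 = 75/4
Inverse demand: P = 43 - Q/3, so P_max = 43
Inverse supply: P = 18 + Q/1, so P_min = 18
CS = (1/2) * 75/4 * (43 - 147/4) = 1875/32
PS = (1/2) * 75/4 * (147/4 - 18) = 5625/32
TS = CS + PS = 1875/32 + 5625/32 = 1875/8

1875/8


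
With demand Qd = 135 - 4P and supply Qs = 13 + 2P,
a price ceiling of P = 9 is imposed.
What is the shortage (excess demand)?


At P = 9:
Qd = 135 - 4*9 = 99
Qs = 13 + 2*9 = 31
Shortage = Qd - Qs = 99 - 31 = 68

68


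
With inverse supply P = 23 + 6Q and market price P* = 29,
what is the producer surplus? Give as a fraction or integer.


Minimum supply price (at Q=0): P_min = 23
Quantity supplied at P* = 29:
Q* = (29 - 23)/6 = 1
PS = (1/2) * Q* * (P* - P_min)
PS = (1/2) * 1 * (29 - 23)
PS = (1/2) * 1 * 6 = 3

3


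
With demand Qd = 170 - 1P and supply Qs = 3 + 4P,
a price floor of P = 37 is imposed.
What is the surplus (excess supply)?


At P = 37:
Qd = 170 - 1*37 = 133
Qs = 3 + 4*37 = 151
Surplus = Qs - Qd = 151 - 133 = 18

18


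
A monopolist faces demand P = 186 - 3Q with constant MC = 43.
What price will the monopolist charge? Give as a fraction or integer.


MR = 186 - 6Q
Set MR = MC: 186 - 6Q = 43
Q* = 143/6
Substitute into demand:
P* = 186 - 3*143/6 = 229/2

229/2


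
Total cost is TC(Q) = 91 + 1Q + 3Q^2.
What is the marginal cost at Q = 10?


MC = dTC/dQ = 1 + 2*3*Q
At Q = 10:
MC = 1 + 6*10
MC = 1 + 60 = 61

61


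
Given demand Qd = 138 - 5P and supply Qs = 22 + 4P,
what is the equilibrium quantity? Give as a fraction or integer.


First find equilibrium price:
138 - 5P = 22 + 4P
P* = 116/9 = 116/9
Then substitute into demand:
Q* = 138 - 5 * 116/9 = 662/9

662/9


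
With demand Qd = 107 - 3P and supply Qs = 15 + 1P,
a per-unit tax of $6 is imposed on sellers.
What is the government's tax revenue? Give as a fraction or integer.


With tax on sellers, new supply: Qs' = 15 + 1(P - 6)
= 9 + 1P
New equilibrium quantity:
Q_new = 67/2
Tax revenue = tax * Q_new = 6 * 67/2 = 201

201


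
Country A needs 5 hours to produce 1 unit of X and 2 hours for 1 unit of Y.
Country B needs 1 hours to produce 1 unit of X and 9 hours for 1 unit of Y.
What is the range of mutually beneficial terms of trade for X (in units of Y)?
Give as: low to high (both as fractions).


Opportunity cost of X for Country A = hours_X / hours_Y = 5/2 = 5/2 units of Y
Opportunity cost of X for Country B = hours_X / hours_Y = 1/9 = 1/9 units of Y
Terms of trade must be between the two opportunity costs.
Range: 1/9 to 5/2

1/9 to 5/2


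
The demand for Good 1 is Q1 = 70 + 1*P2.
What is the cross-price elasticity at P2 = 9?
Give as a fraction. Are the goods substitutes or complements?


dQ1/dP2 = 1
At P2 = 9: Q1 = 70 + 1*9 = 79
Exy = (dQ1/dP2)(P2/Q1) = 1 * 9 / 79 = 9/79
Since Exy > 0, the goods are substitutes.

9/79 (substitutes)


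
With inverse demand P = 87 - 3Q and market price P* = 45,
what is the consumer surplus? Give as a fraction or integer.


Maximum willingness to pay (at Q=0): P_max = 87
Quantity demanded at P* = 45:
Q* = (87 - 45)/3 = 14
CS = (1/2) * Q* * (P_max - P*)
CS = (1/2) * 14 * (87 - 45)
CS = (1/2) * 14 * 42 = 294

294


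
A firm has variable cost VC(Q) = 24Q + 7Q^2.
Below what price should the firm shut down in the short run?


AVC(Q) = VC(Q)/Q = 24 + 7Q
AVC is increasing in Q, so minimum AVC is at Q -> 0+.
Min AVC = 24
The firm should shut down if P < 24.

24


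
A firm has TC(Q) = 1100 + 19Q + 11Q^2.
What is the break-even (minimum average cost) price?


AC(Q) = 1100/Q + 19 + 11Q
To minimize: dAC/dQ = -1100/Q^2 + 11 = 0
Q^2 = 1100/11 = 100
Q* = 10
Min AC = 1100/10 + 19 + 11*10
Min AC = 110 + 19 + 110 = 239

239


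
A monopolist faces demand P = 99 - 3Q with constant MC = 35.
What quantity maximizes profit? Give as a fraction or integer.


TR = P*Q = (99 - 3Q)Q = 99Q - 3Q^2
MR = dTR/dQ = 99 - 6Q
Set MR = MC:
99 - 6Q = 35
64 = 6Q
Q* = 64/6 = 32/3

32/3


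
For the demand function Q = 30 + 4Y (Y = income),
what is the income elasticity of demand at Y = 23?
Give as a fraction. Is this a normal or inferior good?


dQ/dY = 4
At Y = 23: Q = 30 + 4*23 = 122
Ey = (dQ/dY)(Y/Q) = 4 * 23 / 122 = 46/61
Since Ey > 0, this is a normal good.

46/61 (normal good)


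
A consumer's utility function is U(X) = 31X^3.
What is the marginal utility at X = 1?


MU = dU/dX = 31*3*X^(3-1)
MU = 93*X^2
At X = 1:
MU = 93 * 1^2
MU = 93 * 1 = 93

93


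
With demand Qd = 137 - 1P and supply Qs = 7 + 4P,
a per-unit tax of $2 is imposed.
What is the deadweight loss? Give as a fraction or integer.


Pre-tax equilibrium quantity: Q* = 111
Post-tax equilibrium quantity: Q_tax = 547/5
Reduction in quantity: Q* - Q_tax = 8/5
DWL = (1/2) * tax * (Q* - Q_tax)
DWL = (1/2) * 2 * 8/5 = 8/5

8/5


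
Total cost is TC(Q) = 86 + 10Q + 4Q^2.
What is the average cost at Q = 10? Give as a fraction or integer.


TC(10) = 86 + 10*10 + 4*10^2
TC(10) = 86 + 100 + 400 = 586
AC = TC/Q = 586/10 = 293/5

293/5


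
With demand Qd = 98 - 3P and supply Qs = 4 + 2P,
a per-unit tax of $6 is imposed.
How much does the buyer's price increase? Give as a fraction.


With a per-unit tax, the buyer's price increase depends on relative slopes.
Supply slope: d = 2, Demand slope: b = 3
Buyer's price increase = d * tax / (b + d)
= 2 * 6 / (3 + 2)
= 12 / 5 = 12/5

12/5


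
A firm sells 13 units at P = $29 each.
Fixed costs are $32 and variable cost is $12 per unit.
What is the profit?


Total Revenue = P * Q = 29 * 13 = $377
Total Cost = FC + VC*Q = 32 + 12*13 = $188
Profit = TR - TC = 377 - 188 = $189

$189


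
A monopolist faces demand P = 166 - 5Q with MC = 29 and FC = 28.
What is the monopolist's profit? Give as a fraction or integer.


MR = MC: 166 - 10Q = 29
Q* = 137/10
P* = 166 - 5*137/10 = 195/2
Profit = (P* - MC)*Q* - FC
= (195/2 - 29)*137/10 - 28
= 137/2*137/10 - 28
= 18769/20 - 28 = 18209/20

18209/20


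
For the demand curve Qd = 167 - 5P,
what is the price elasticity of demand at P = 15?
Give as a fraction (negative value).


dQ/dP = -5
At P = 15: Q = 167 - 5*15 = 92
E = (dQ/dP)(P/Q) = (-5)(15/92) = -75/92

-75/92


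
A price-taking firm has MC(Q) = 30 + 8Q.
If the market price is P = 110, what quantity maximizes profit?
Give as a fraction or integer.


In perfect competition, profit is maximized where P = MC.
110 = 30 + 8Q
80 = 8Q
Q* = 80/8 = 10

10


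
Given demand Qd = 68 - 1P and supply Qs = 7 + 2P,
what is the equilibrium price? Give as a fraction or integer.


At equilibrium, Qd = Qs.
68 - 1P = 7 + 2P
68 - 7 = 1P + 2P
61 = 3P
P* = 61/3 = 61/3

61/3


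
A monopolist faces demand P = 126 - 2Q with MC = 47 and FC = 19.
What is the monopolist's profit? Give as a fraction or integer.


MR = MC: 126 - 4Q = 47
Q* = 79/4
P* = 126 - 2*79/4 = 173/2
Profit = (P* - MC)*Q* - FC
= (173/2 - 47)*79/4 - 19
= 79/2*79/4 - 19
= 6241/8 - 19 = 6089/8

6089/8


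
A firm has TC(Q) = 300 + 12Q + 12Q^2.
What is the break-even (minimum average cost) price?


AC(Q) = 300/Q + 12 + 12Q
To minimize: dAC/dQ = -300/Q^2 + 12 = 0
Q^2 = 300/12 = 25
Q* = 5
Min AC = 300/5 + 12 + 12*5
Min AC = 60 + 12 + 60 = 132

132


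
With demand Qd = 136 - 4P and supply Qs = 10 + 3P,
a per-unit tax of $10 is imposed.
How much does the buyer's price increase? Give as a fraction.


With a per-unit tax, the buyer's price increase depends on relative slopes.
Supply slope: d = 3, Demand slope: b = 4
Buyer's price increase = d * tax / (b + d)
= 3 * 10 / (4 + 3)
= 30 / 7 = 30/7

30/7


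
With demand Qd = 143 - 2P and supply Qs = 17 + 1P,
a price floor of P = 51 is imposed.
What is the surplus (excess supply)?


At P = 51:
Qd = 143 - 2*51 = 41
Qs = 17 + 1*51 = 68
Surplus = Qs - Qd = 68 - 41 = 27

27


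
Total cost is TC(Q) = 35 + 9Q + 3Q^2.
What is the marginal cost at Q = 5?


MC = dTC/dQ = 9 + 2*3*Q
At Q = 5:
MC = 9 + 6*5
MC = 9 + 30 = 39

39


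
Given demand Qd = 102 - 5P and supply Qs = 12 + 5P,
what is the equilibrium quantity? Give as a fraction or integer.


First find equilibrium price:
102 - 5P = 12 + 5P
P* = 90/10 = 9
Then substitute into demand:
Q* = 102 - 5 * 9 = 57

57


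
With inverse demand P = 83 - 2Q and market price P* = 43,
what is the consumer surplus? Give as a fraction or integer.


Maximum willingness to pay (at Q=0): P_max = 83
Quantity demanded at P* = 43:
Q* = (83 - 43)/2 = 20
CS = (1/2) * Q* * (P_max - P*)
CS = (1/2) * 20 * (83 - 43)
CS = (1/2) * 20 * 40 = 400

400


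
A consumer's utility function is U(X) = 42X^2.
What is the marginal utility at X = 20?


MU = dU/dX = 42*2*X^(2-1)
MU = 84*X^1
At X = 20:
MU = 84 * 20^1
MU = 84 * 20 = 1680

1680


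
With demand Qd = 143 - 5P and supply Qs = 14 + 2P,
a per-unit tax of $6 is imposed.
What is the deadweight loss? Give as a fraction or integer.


Pre-tax equilibrium quantity: Q* = 356/7
Post-tax equilibrium quantity: Q_tax = 296/7
Reduction in quantity: Q* - Q_tax = 60/7
DWL = (1/2) * tax * (Q* - Q_tax)
DWL = (1/2) * 6 * 60/7 = 180/7

180/7


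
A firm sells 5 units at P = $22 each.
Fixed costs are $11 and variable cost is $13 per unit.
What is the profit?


Total Revenue = P * Q = 22 * 5 = $110
Total Cost = FC + VC*Q = 11 + 13*5 = $76
Profit = TR - TC = 110 - 76 = $34

$34


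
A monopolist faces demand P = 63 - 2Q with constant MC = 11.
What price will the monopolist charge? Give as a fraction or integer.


MR = 63 - 4Q
Set MR = MC: 63 - 4Q = 11
Q* = 13
Substitute into demand:
P* = 63 - 2*13 = 37

37


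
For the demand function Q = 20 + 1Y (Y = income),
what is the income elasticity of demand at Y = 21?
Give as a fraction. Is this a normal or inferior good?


dQ/dY = 1
At Y = 21: Q = 20 + 1*21 = 41
Ey = (dQ/dY)(Y/Q) = 1 * 21 / 41 = 21/41
Since Ey > 0, this is a normal good.

21/41 (normal good)


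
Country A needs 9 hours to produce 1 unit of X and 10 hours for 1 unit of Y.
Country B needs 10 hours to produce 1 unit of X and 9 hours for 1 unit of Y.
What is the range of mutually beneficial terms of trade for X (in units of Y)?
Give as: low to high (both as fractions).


Opportunity cost of X for Country A = hours_X / hours_Y = 9/10 = 9/10 units of Y
Opportunity cost of X for Country B = hours_X / hours_Y = 10/9 = 10/9 units of Y
Terms of trade must be between the two opportunity costs.
Range: 9/10 to 10/9

9/10 to 10/9


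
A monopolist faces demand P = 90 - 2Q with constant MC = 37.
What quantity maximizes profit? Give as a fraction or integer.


TR = P*Q = (90 - 2Q)Q = 90Q - 2Q^2
MR = dTR/dQ = 90 - 4Q
Set MR = MC:
90 - 4Q = 37
53 = 4Q
Q* = 53/4 = 53/4

53/4


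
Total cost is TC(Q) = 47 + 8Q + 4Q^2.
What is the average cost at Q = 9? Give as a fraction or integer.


TC(9) = 47 + 8*9 + 4*9^2
TC(9) = 47 + 72 + 324 = 443
AC = TC/Q = 443/9 = 443/9

443/9


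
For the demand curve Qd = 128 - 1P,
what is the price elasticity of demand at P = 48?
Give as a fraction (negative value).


dQ/dP = -1
At P = 48: Q = 128 - 1*48 = 80
E = (dQ/dP)(P/Q) = (-1)(48/80) = -3/5

-3/5


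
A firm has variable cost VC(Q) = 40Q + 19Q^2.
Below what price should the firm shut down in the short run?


AVC(Q) = VC(Q)/Q = 40 + 19Q
AVC is increasing in Q, so minimum AVC is at Q -> 0+.
Min AVC = 40
The firm should shut down if P < 40.

40


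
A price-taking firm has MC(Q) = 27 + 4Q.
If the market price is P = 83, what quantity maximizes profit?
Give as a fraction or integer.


In perfect competition, profit is maximized where P = MC.
83 = 27 + 4Q
56 = 4Q
Q* = 56/4 = 14

14


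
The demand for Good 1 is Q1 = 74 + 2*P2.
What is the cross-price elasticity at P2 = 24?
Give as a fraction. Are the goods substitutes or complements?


dQ1/dP2 = 2
At P2 = 24: Q1 = 74 + 2*24 = 122
Exy = (dQ1/dP2)(P2/Q1) = 2 * 24 / 122 = 24/61
Since Exy > 0, the goods are substitutes.

24/61 (substitutes)


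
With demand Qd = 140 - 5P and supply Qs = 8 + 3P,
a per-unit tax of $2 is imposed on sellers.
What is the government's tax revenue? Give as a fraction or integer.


With tax on sellers, new supply: Qs' = 8 + 3(P - 2)
= 2 + 3P
New equilibrium quantity:
Q_new = 215/4
Tax revenue = tax * Q_new = 2 * 215/4 = 215/2

215/2


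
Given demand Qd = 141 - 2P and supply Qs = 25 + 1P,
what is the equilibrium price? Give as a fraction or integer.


At equilibrium, Qd = Qs.
141 - 2P = 25 + 1P
141 - 25 = 2P + 1P
116 = 3P
P* = 116/3 = 116/3

116/3


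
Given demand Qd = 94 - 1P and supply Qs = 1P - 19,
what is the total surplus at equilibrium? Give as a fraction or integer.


Find equilibrium: 94 - 1P = 1P - 19
94 + 19 = 2P
P* = 113/2 = 113/2
Q* = 1*113/2 - 19 = 75/2
Inverse demand: P = 94 - Q/1, so P_max = 94
Inverse supply: P = 19 + Q/1, so P_min = 19
CS = (1/2) * 75/2 * (94 - 113/2) = 5625/8
PS = (1/2) * 75/2 * (113/2 - 19) = 5625/8
TS = CS + PS = 5625/8 + 5625/8 = 5625/4

5625/4


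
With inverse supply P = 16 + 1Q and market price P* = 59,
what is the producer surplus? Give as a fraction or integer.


Minimum supply price (at Q=0): P_min = 16
Quantity supplied at P* = 59:
Q* = (59 - 16)/1 = 43
PS = (1/2) * Q* * (P* - P_min)
PS = (1/2) * 43 * (59 - 16)
PS = (1/2) * 43 * 43 = 1849/2

1849/2


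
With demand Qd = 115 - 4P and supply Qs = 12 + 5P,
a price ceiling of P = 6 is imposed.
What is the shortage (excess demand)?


At P = 6:
Qd = 115 - 4*6 = 91
Qs = 12 + 5*6 = 42
Shortage = Qd - Qs = 91 - 42 = 49

49


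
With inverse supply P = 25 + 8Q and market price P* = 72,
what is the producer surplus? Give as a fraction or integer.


Minimum supply price (at Q=0): P_min = 25
Quantity supplied at P* = 72:
Q* = (72 - 25)/8 = 47/8
PS = (1/2) * Q* * (P* - P_min)
PS = (1/2) * 47/8 * (72 - 25)
PS = (1/2) * 47/8 * 47 = 2209/16

2209/16


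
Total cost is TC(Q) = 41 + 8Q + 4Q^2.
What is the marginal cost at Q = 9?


MC = dTC/dQ = 8 + 2*4*Q
At Q = 9:
MC = 8 + 8*9
MC = 8 + 72 = 80

80


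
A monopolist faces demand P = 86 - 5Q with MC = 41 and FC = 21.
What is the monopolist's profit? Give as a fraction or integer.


MR = MC: 86 - 10Q = 41
Q* = 9/2
P* = 86 - 5*9/2 = 127/2
Profit = (P* - MC)*Q* - FC
= (127/2 - 41)*9/2 - 21
= 45/2*9/2 - 21
= 405/4 - 21 = 321/4

321/4


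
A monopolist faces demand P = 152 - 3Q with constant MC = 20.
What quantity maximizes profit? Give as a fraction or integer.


TR = P*Q = (152 - 3Q)Q = 152Q - 3Q^2
MR = dTR/dQ = 152 - 6Q
Set MR = MC:
152 - 6Q = 20
132 = 6Q
Q* = 132/6 = 22

22


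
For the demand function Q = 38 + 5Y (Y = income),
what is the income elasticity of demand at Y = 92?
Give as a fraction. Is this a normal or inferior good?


dQ/dY = 5
At Y = 92: Q = 38 + 5*92 = 498
Ey = (dQ/dY)(Y/Q) = 5 * 92 / 498 = 230/249
Since Ey > 0, this is a normal good.

230/249 (normal good)


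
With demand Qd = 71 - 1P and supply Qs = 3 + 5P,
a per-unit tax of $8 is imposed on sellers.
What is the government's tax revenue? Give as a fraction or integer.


With tax on sellers, new supply: Qs' = 3 + 5(P - 8)
= 5P - 37
New equilibrium quantity:
Q_new = 53
Tax revenue = tax * Q_new = 8 * 53 = 424

424


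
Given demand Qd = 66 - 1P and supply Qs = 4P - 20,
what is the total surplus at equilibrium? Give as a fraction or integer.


Find equilibrium: 66 - 1P = 4P - 20
66 + 20 = 5P
P* = 86/5 = 86/5
Q* = 4*86/5 - 20 = 244/5
Inverse demand: P = 66 - Q/1, so P_max = 66
Inverse supply: P = 5 + Q/4, so P_min = 5
CS = (1/2) * 244/5 * (66 - 86/5) = 29768/25
PS = (1/2) * 244/5 * (86/5 - 5) = 7442/25
TS = CS + PS = 29768/25 + 7442/25 = 7442/5

7442/5


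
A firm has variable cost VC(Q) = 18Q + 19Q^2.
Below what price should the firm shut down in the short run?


AVC(Q) = VC(Q)/Q = 18 + 19Q
AVC is increasing in Q, so minimum AVC is at Q -> 0+.
Min AVC = 18
The firm should shut down if P < 18.

18


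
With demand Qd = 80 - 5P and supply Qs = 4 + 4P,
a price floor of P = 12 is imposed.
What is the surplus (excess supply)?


At P = 12:
Qd = 80 - 5*12 = 20
Qs = 4 + 4*12 = 52
Surplus = Qs - Qd = 52 - 20 = 32

32


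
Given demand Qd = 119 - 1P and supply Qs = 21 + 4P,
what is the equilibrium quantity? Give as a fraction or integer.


First find equilibrium price:
119 - 1P = 21 + 4P
P* = 98/5 = 98/5
Then substitute into demand:
Q* = 119 - 1 * 98/5 = 497/5

497/5


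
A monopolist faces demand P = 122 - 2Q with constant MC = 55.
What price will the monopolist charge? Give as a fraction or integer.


MR = 122 - 4Q
Set MR = MC: 122 - 4Q = 55
Q* = 67/4
Substitute into demand:
P* = 122 - 2*67/4 = 177/2

177/2


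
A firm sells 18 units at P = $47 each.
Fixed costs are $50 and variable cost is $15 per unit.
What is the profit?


Total Revenue = P * Q = 47 * 18 = $846
Total Cost = FC + VC*Q = 50 + 15*18 = $320
Profit = TR - TC = 846 - 320 = $526

$526


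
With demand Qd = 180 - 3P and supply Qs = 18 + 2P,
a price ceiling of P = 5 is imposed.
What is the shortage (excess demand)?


At P = 5:
Qd = 180 - 3*5 = 165
Qs = 18 + 2*5 = 28
Shortage = Qd - Qs = 165 - 28 = 137

137


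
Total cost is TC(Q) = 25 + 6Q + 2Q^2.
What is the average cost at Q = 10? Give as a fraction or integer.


TC(10) = 25 + 6*10 + 2*10^2
TC(10) = 25 + 60 + 200 = 285
AC = TC/Q = 285/10 = 57/2

57/2


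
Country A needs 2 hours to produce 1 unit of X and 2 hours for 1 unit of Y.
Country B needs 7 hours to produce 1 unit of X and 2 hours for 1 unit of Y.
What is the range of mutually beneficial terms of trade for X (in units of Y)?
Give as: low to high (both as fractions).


Opportunity cost of X for Country A = hours_X / hours_Y = 2/2 = 1 units of Y
Opportunity cost of X for Country B = hours_X / hours_Y = 7/2 = 7/2 units of Y
Terms of trade must be between the two opportunity costs.
Range: 1 to 7/2

1 to 7/2


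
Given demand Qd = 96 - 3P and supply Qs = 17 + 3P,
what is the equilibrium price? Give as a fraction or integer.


At equilibrium, Qd = Qs.
96 - 3P = 17 + 3P
96 - 17 = 3P + 3P
79 = 6P
P* = 79/6 = 79/6

79/6


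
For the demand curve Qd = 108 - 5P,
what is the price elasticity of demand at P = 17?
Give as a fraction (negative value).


dQ/dP = -5
At P = 17: Q = 108 - 5*17 = 23
E = (dQ/dP)(P/Q) = (-5)(17/23) = -85/23

-85/23


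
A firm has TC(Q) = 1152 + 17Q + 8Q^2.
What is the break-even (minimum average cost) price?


AC(Q) = 1152/Q + 17 + 8Q
To minimize: dAC/dQ = -1152/Q^2 + 8 = 0
Q^2 = 1152/8 = 144
Q* = 12
Min AC = 1152/12 + 17 + 8*12
Min AC = 96 + 17 + 96 = 209

209


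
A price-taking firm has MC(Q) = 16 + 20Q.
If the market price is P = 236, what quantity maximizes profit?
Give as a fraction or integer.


In perfect competition, profit is maximized where P = MC.
236 = 16 + 20Q
220 = 20Q
Q* = 220/20 = 11

11


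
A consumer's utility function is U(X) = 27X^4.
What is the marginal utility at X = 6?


MU = dU/dX = 27*4*X^(4-1)
MU = 108*X^3
At X = 6:
MU = 108 * 6^3
MU = 108 * 216 = 23328

23328


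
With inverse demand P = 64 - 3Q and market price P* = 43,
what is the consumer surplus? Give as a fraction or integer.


Maximum willingness to pay (at Q=0): P_max = 64
Quantity demanded at P* = 43:
Q* = (64 - 43)/3 = 7
CS = (1/2) * Q* * (P_max - P*)
CS = (1/2) * 7 * (64 - 43)
CS = (1/2) * 7 * 21 = 147/2

147/2


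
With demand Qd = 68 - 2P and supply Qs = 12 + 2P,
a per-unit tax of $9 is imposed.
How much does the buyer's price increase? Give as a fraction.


With a per-unit tax, the buyer's price increase depends on relative slopes.
Supply slope: d = 2, Demand slope: b = 2
Buyer's price increase = d * tax / (b + d)
= 2 * 9 / (2 + 2)
= 18 / 4 = 9/2

9/2


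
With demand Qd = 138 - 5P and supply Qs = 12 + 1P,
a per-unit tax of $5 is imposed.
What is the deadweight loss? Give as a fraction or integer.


Pre-tax equilibrium quantity: Q* = 33
Post-tax equilibrium quantity: Q_tax = 173/6
Reduction in quantity: Q* - Q_tax = 25/6
DWL = (1/2) * tax * (Q* - Q_tax)
DWL = (1/2) * 5 * 25/6 = 125/12

125/12


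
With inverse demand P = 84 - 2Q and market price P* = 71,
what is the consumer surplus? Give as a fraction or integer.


Maximum willingness to pay (at Q=0): P_max = 84
Quantity demanded at P* = 71:
Q* = (84 - 71)/2 = 13/2
CS = (1/2) * Q* * (P_max - P*)
CS = (1/2) * 13/2 * (84 - 71)
CS = (1/2) * 13/2 * 13 = 169/4

169/4


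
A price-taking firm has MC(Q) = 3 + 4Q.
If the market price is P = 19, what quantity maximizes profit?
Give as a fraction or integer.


In perfect competition, profit is maximized where P = MC.
19 = 3 + 4Q
16 = 4Q
Q* = 16/4 = 4

4


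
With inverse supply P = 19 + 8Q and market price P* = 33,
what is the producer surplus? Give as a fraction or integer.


Minimum supply price (at Q=0): P_min = 19
Quantity supplied at P* = 33:
Q* = (33 - 19)/8 = 7/4
PS = (1/2) * Q* * (P* - P_min)
PS = (1/2) * 7/4 * (33 - 19)
PS = (1/2) * 7/4 * 14 = 49/4

49/4


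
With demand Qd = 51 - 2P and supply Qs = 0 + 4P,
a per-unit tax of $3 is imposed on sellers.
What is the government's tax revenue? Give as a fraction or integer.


With tax on sellers, new supply: Qs' = 0 + 4(P - 3)
= 4P - 12
New equilibrium quantity:
Q_new = 30
Tax revenue = tax * Q_new = 3 * 30 = 90

90


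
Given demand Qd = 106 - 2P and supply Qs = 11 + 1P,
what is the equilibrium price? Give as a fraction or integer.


At equilibrium, Qd = Qs.
106 - 2P = 11 + 1P
106 - 11 = 2P + 1P
95 = 3P
P* = 95/3 = 95/3

95/3


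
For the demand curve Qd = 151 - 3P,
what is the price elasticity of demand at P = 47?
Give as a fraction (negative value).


dQ/dP = -3
At P = 47: Q = 151 - 3*47 = 10
E = (dQ/dP)(P/Q) = (-3)(47/10) = -141/10

-141/10


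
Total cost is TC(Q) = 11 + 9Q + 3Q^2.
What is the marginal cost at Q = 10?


MC = dTC/dQ = 9 + 2*3*Q
At Q = 10:
MC = 9 + 6*10
MC = 9 + 60 = 69

69


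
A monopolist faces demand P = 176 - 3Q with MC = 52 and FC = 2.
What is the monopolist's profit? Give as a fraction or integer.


MR = MC: 176 - 6Q = 52
Q* = 62/3
P* = 176 - 3*62/3 = 114
Profit = (P* - MC)*Q* - FC
= (114 - 52)*62/3 - 2
= 62*62/3 - 2
= 3844/3 - 2 = 3838/3

3838/3


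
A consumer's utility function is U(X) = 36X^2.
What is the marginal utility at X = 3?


MU = dU/dX = 36*2*X^(2-1)
MU = 72*X^1
At X = 3:
MU = 72 * 3^1
MU = 72 * 3 = 216

216


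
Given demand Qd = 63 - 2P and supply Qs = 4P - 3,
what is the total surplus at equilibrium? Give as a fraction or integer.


Find equilibrium: 63 - 2P = 4P - 3
63 + 3 = 6P
P* = 66/6 = 11
Q* = 4*11 - 3 = 41
Inverse demand: P = 63/2 - Q/2, so P_max = 63/2
Inverse supply: P = 3/4 + Q/4, so P_min = 3/4
CS = (1/2) * 41 * (63/2 - 11) = 1681/4
PS = (1/2) * 41 * (11 - 3/4) = 1681/8
TS = CS + PS = 1681/4 + 1681/8 = 5043/8

5043/8


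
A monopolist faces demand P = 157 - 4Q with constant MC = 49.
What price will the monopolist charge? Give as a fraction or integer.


MR = 157 - 8Q
Set MR = MC: 157 - 8Q = 49
Q* = 27/2
Substitute into demand:
P* = 157 - 4*27/2 = 103

103


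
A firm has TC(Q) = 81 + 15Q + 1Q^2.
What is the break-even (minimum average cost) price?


AC(Q) = 81/Q + 15 + 1Q
To minimize: dAC/dQ = -81/Q^2 + 1 = 0
Q^2 = 81/1 = 81
Q* = 9
Min AC = 81/9 + 15 + 1*9
Min AC = 9 + 15 + 9 = 33

33


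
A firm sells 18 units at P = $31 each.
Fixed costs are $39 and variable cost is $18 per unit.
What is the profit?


Total Revenue = P * Q = 31 * 18 = $558
Total Cost = FC + VC*Q = 39 + 18*18 = $363
Profit = TR - TC = 558 - 363 = $195

$195


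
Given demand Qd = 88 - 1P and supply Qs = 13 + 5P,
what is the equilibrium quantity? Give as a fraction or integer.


First find equilibrium price:
88 - 1P = 13 + 5P
P* = 75/6 = 25/2
Then substitute into demand:
Q* = 88 - 1 * 25/2 = 151/2

151/2


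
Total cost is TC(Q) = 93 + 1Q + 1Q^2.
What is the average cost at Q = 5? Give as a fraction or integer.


TC(5) = 93 + 1*5 + 1*5^2
TC(5) = 93 + 5 + 25 = 123
AC = TC/Q = 123/5 = 123/5

123/5


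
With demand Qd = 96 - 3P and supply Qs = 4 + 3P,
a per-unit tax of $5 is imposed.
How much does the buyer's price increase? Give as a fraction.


With a per-unit tax, the buyer's price increase depends on relative slopes.
Supply slope: d = 3, Demand slope: b = 3
Buyer's price increase = d * tax / (b + d)
= 3 * 5 / (3 + 3)
= 15 / 6 = 5/2

5/2


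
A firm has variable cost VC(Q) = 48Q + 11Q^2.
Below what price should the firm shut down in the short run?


AVC(Q) = VC(Q)/Q = 48 + 11Q
AVC is increasing in Q, so minimum AVC is at Q -> 0+.
Min AVC = 48
The firm should shut down if P < 48.

48


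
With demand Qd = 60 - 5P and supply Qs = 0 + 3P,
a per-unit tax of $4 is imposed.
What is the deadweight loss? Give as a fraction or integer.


Pre-tax equilibrium quantity: Q* = 45/2
Post-tax equilibrium quantity: Q_tax = 15
Reduction in quantity: Q* - Q_tax = 15/2
DWL = (1/2) * tax * (Q* - Q_tax)
DWL = (1/2) * 4 * 15/2 = 15

15


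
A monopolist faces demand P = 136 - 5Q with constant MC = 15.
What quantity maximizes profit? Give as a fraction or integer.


TR = P*Q = (136 - 5Q)Q = 136Q - 5Q^2
MR = dTR/dQ = 136 - 10Q
Set MR = MC:
136 - 10Q = 15
121 = 10Q
Q* = 121/10 = 121/10

121/10


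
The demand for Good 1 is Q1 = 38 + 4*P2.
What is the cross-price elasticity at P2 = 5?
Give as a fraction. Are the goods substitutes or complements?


dQ1/dP2 = 4
At P2 = 5: Q1 = 38 + 4*5 = 58
Exy = (dQ1/dP2)(P2/Q1) = 4 * 5 / 58 = 10/29
Since Exy > 0, the goods are substitutes.

10/29 (substitutes)
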